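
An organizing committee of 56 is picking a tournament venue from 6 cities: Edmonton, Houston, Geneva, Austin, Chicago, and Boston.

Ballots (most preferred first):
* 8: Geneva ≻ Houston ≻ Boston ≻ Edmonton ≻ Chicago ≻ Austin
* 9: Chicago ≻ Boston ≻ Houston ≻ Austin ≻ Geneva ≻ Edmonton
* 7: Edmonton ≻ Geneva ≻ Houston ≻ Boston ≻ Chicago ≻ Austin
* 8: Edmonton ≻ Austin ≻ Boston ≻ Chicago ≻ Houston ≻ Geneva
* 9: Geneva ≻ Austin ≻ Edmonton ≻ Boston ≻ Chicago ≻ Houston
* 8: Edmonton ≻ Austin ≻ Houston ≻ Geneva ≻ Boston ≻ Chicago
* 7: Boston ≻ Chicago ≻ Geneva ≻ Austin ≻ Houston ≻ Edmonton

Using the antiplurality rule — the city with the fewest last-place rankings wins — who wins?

Boston

Last-place votes: Edmonton 16, Houston 9, Geneva 8, Austin 15, Chicago 8, Boston 0.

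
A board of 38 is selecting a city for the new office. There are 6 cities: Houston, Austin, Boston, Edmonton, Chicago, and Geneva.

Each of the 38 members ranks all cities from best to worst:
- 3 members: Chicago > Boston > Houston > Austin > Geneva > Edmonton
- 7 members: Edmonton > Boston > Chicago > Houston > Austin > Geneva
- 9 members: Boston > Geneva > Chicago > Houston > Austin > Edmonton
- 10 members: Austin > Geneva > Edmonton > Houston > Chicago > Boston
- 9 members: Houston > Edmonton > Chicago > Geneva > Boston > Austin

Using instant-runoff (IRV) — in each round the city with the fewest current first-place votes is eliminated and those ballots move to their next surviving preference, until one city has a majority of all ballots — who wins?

Boston

Round 1: Houston 9, Austin 10, Boston 9, Edmonton 7, Chicago 3, Geneva 0. Geneva eliminated.
Round 2: Houston 9, Austin 10, Boston 9, Edmonton 7, Chicago 3. Chicago eliminated.
Round 3: Houston 9, Austin 10, Boston 12, Edmonton 7. Edmonton eliminated.
Round 4: Houston 9, Austin 10, Boston 19. Houston eliminated.
Round 5: Austin 10, Boston 28. Boston has a majority (≥20).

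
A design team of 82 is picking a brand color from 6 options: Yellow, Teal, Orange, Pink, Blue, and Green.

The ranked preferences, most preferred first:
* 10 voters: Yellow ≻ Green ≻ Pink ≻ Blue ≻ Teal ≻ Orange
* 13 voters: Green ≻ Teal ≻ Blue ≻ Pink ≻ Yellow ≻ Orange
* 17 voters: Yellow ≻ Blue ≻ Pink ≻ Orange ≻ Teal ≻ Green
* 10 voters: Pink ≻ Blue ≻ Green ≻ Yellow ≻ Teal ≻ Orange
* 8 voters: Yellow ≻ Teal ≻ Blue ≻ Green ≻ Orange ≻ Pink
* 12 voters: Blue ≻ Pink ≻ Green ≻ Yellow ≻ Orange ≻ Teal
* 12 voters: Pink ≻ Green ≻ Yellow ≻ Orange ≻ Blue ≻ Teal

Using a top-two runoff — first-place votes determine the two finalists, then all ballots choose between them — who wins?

Pink

Round 1 first-place votes: Yellow 35, Teal 0, Orange 0, Pink 22, Blue 12, Green 13. Yellow and Pink advance.
Runoff: Yellow is ranked above Pink on 35 ballots, Pink above Yellow on 47.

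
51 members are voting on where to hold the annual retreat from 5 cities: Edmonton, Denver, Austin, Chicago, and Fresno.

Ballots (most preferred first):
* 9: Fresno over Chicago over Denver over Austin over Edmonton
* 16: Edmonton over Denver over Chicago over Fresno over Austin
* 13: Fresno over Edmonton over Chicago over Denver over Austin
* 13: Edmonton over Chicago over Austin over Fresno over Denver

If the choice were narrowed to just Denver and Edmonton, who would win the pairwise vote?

Edmonton

Denver is ranked above Edmonton on 9 ballots; Edmonton above Denver on 42.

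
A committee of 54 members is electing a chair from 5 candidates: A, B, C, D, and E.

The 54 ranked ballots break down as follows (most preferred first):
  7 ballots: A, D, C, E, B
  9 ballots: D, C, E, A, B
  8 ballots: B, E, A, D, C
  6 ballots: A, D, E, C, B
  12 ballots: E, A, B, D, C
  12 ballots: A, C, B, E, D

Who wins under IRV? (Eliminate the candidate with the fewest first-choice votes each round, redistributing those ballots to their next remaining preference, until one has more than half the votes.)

E

Round 1: A 25, B 8, C 0, D 9, E 12. C eliminated.
Round 2: A 25, B 8, D 9, E 12. B eliminated.
Round 3: A 25, D 9, E 20. D eliminated.
Round 4: A 25, E 29. E has a majority (≥28).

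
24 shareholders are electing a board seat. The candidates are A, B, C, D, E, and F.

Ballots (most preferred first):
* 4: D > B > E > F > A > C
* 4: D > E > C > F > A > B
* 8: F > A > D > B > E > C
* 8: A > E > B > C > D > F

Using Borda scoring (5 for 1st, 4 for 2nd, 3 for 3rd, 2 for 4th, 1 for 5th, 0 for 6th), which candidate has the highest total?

A

A: 4×1 + 4×1 + 8×4 + 8×5 = 80
B: 4×4 + 4×0 + 8×2 + 8×3 = 56
C: 4×0 + 4×3 + 8×0 + 8×2 = 28
D: 4×5 + 4×5 + 8×3 + 8×1 = 72
E: 4×3 + 4×4 + 8×1 + 8×4 = 68
F: 4×2 + 4×2 + 8×5 + 8×0 = 56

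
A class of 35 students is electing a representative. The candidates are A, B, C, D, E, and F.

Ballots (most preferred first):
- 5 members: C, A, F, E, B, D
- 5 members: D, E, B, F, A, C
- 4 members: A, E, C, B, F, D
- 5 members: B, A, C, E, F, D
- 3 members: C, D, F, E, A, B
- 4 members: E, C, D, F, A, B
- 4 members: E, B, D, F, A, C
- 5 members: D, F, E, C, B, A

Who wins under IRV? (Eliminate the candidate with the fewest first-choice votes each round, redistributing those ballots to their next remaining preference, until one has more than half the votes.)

Round 1: A 4, B 5, C 8, D 10, E 8, F 0. F eliminated.
Round 2: A 4, B 5, C 8, D 10, E 8. A eliminated.
Round 3: B 5, C 8, D 10, E 12. B eliminated.
Round 4: C 13, D 10, E 12. D eliminated.
Round 5: C 13, E 22. E has a majority (≥18).

E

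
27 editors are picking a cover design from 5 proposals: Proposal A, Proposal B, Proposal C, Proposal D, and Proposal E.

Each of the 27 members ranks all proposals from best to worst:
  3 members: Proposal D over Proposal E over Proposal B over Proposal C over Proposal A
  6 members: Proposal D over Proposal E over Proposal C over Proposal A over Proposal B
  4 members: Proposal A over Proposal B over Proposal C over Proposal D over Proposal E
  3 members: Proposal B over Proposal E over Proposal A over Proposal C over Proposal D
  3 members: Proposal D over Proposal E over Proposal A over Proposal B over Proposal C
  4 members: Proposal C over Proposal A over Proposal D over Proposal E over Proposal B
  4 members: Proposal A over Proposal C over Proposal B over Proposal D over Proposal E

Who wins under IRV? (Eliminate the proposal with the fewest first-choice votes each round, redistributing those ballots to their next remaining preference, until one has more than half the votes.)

Round 1: Proposal A 8, Proposal B 3, Proposal C 4, Proposal D 12, Proposal E 0. Proposal E eliminated.
Round 2: Proposal A 8, Proposal B 3, Proposal C 4, Proposal D 12. Proposal B eliminated.
Round 3: Proposal A 11, Proposal C 4, Proposal D 12. Proposal C eliminated.
Round 4: Proposal A 15, Proposal D 12. Proposal A has a majority (≥14).

Proposal A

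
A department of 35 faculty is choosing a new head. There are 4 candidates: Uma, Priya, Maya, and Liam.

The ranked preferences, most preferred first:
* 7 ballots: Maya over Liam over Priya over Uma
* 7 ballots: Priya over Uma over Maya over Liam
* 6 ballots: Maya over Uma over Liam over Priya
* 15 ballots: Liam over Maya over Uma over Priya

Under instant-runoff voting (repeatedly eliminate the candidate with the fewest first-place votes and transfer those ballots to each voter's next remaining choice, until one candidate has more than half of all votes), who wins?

Round 1: Uma 0, Priya 7, Maya 13, Liam 15. Uma eliminated.
Round 2: Priya 7, Maya 13, Liam 15. Priya eliminated.
Round 3: Maya 20, Liam 15. Maya has a majority (≥18).

Maya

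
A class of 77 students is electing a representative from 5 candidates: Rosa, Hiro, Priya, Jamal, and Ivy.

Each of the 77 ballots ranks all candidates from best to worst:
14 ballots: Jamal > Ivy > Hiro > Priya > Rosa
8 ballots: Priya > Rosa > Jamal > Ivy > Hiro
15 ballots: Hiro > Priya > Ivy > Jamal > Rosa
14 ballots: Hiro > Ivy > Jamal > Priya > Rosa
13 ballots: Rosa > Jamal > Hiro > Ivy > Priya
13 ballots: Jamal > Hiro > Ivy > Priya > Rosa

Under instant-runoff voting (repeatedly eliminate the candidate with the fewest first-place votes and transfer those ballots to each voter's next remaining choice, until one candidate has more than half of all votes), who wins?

Round 1: Rosa 13, Hiro 29, Priya 8, Jamal 27, Ivy 0. Ivy eliminated.
Round 2: Rosa 13, Hiro 29, Priya 8, Jamal 27. Priya eliminated.
Round 3: Rosa 21, Hiro 29, Jamal 27. Rosa eliminated.
Round 4: Hiro 29, Jamal 48. Jamal has a majority (≥39).

Jamal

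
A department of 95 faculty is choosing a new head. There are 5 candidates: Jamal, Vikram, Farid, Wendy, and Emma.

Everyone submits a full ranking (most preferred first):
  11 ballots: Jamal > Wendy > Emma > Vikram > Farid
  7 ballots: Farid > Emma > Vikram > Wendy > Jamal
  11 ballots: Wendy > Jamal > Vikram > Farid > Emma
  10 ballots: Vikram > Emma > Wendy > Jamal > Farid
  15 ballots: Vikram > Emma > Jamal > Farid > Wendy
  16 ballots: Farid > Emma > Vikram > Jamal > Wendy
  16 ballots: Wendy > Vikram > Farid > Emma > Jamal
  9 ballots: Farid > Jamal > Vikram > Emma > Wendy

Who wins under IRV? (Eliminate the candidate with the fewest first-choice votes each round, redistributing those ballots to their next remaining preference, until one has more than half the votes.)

Wendy

Round 1: Jamal 11, Vikram 25, Farid 32, Wendy 27, Emma 0. Emma eliminated.
Round 2: Jamal 11, Vikram 25, Farid 32, Wendy 27. Jamal eliminated.
Round 3: Vikram 25, Farid 32, Wendy 38. Vikram eliminated.
Round 4: Farid 47, Wendy 48. Wendy has a majority (≥48).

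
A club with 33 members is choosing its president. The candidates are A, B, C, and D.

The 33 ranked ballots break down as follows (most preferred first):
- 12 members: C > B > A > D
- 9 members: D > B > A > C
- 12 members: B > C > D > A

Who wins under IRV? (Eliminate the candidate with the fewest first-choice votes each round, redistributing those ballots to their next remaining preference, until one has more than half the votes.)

Round 1: A 0, B 12, C 12, D 9. A eliminated.
Round 2: B 12, C 12, D 9. D eliminated.
Round 3: B 21, C 12. B has a majority (≥17).

B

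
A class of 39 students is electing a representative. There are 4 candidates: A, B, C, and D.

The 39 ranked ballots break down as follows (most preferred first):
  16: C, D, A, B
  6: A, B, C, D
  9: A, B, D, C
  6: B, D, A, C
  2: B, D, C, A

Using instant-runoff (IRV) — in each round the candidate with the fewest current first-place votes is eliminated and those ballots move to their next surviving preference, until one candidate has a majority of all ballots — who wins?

A

Round 1: A 15, B 8, C 16, D 0. D eliminated.
Round 2: A 15, B 8, C 16. B eliminated.
Round 3: A 21, C 18. A has a majority (≥20).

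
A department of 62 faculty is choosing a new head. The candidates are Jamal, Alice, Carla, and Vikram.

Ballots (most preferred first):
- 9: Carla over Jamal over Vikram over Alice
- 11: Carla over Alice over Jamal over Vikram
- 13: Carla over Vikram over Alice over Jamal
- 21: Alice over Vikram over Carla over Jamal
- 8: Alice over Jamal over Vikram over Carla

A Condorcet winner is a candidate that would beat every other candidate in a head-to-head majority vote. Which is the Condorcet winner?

Carla vs Jamal: 54–8
Carla vs Alice: 33–29
Carla vs Vikram: 33–29
Carla beats every other candidate.

Carla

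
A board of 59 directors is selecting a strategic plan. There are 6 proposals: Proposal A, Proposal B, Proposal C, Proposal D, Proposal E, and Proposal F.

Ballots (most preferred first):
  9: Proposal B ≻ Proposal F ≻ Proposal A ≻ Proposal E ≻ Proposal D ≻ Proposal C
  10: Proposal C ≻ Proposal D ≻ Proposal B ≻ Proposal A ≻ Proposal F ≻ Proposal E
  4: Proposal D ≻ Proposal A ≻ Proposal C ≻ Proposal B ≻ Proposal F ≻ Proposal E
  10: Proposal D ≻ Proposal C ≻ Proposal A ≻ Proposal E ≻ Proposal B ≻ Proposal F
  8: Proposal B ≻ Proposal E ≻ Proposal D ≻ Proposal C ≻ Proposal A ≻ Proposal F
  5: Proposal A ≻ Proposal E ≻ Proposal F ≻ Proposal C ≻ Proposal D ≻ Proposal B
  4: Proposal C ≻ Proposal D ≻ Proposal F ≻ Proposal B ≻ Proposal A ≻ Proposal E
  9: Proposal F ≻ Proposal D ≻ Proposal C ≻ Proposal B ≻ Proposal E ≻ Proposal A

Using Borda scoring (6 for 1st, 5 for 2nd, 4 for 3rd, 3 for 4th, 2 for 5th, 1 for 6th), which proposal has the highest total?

Proposal A: 9×4 + 10×3 + 4×5 + 10×4 + 8×2 + 5×6 + 4×2 + 9×1 = 189
Proposal B: 9×6 + 10×4 + 4×3 + 10×2 + 8×6 + 5×1 + 4×3 + 9×3 = 218
Proposal C: 9×1 + 10×6 + 4×4 + 10×5 + 8×3 + 5×3 + 4×6 + 9×4 = 234
Proposal D: 9×2 + 10×5 + 4×6 + 10×6 + 8×4 + 5×2 + 4×5 + 9×5 = 259
Proposal E: 9×3 + 10×1 + 4×1 + 10×3 + 8×5 + 5×5 + 4×1 + 9×2 = 158
Proposal F: 9×5 + 10×2 + 4×2 + 10×1 + 8×1 + 5×4 + 4×4 + 9×6 = 181

Proposal D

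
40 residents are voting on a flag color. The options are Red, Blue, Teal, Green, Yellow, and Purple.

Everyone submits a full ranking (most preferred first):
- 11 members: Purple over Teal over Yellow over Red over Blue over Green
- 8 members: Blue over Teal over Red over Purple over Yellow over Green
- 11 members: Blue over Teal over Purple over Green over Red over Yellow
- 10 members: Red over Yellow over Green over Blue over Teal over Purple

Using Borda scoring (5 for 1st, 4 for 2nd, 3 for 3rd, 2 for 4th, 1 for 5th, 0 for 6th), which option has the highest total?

Red: 11×2 + 8×3 + 11×1 + 10×5 = 107
Blue: 11×1 + 8×5 + 11×5 + 10×2 = 126
Teal: 11×4 + 8×4 + 11×4 + 10×1 = 130
Green: 11×0 + 8×0 + 11×2 + 10×3 = 52
Yellow: 11×3 + 8×1 + 11×0 + 10×4 = 81
Purple: 11×5 + 8×2 + 11×3 + 10×0 = 104

Teal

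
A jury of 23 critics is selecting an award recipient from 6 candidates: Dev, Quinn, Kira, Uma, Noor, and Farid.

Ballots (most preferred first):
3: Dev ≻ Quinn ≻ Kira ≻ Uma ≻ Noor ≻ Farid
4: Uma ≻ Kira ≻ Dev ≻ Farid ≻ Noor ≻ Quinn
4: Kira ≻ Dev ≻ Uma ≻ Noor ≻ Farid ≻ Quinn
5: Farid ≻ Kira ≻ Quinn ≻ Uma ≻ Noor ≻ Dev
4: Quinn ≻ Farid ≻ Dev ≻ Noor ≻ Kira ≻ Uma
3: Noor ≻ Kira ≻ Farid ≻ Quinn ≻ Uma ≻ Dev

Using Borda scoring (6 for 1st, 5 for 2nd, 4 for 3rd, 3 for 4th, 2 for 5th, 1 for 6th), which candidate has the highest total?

Kira

Dev: 3×6 + 4×4 + 4×5 + 5×1 + 4×4 + 3×1 = 78
Quinn: 3×5 + 4×1 + 4×1 + 5×4 + 4×6 + 3×3 = 76
Kira: 3×4 + 4×5 + 4×6 + 5×5 + 4×2 + 3×5 = 104
Uma: 3×3 + 4×6 + 4×4 + 5×3 + 4×1 + 3×2 = 74
Noor: 3×2 + 4×2 + 4×3 + 5×2 + 4×3 + 3×6 = 66
Farid: 3×1 + 4×3 + 4×2 + 5×6 + 4×5 + 3×4 = 85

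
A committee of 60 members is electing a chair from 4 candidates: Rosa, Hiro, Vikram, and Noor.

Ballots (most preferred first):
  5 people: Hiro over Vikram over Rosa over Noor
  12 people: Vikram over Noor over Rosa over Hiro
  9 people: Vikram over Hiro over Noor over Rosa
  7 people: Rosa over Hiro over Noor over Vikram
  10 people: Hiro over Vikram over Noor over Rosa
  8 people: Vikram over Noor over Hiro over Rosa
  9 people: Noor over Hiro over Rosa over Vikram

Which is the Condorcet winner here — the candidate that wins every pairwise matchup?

Hiro

Hiro vs Rosa: 41–19
Hiro vs Vikram: 31–29
Hiro vs Noor: 31–29
Hiro beats every other candidate.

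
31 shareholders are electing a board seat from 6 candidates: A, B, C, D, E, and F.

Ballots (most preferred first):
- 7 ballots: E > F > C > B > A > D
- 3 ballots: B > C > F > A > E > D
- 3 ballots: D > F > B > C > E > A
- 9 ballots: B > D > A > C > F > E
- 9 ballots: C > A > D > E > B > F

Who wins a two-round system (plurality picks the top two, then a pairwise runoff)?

C

Round 1 first-place votes: A 0, B 12, C 9, D 3, E 7, F 0. B and C advance.
Runoff: B is ranked above C on 15 ballots, C above B on 16.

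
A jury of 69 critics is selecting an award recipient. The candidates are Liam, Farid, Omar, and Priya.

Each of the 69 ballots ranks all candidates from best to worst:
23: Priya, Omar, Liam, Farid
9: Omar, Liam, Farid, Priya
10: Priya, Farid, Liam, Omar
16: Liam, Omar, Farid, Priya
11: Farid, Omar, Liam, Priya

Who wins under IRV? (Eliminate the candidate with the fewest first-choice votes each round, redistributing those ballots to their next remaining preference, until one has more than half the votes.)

Round 1: Liam 16, Farid 11, Omar 9, Priya 33. Omar eliminated.
Round 2: Liam 25, Farid 11, Priya 33. Farid eliminated.
Round 3: Liam 36, Priya 33. Liam has a majority (≥35).

Liam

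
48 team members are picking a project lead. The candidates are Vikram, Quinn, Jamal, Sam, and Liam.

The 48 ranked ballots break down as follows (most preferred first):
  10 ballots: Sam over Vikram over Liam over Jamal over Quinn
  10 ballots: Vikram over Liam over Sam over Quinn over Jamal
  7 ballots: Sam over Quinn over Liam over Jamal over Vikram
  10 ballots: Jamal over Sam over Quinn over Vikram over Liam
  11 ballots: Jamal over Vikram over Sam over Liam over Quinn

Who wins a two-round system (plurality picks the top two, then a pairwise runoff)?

Sam

Round 1 first-place votes: Vikram 10, Quinn 0, Jamal 21, Sam 17, Liam 0. Jamal and Sam advance.
Runoff: Jamal is ranked above Sam on 21 ballots, Sam above Jamal on 27.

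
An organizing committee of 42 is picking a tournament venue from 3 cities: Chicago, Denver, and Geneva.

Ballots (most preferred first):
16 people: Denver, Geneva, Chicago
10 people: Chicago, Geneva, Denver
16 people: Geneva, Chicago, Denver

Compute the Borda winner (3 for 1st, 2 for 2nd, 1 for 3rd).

Geneva

Chicago: 16×1 + 10×3 + 16×2 = 78
Denver: 16×3 + 10×1 + 16×1 = 74
Geneva: 16×2 + 10×2 + 16×3 = 100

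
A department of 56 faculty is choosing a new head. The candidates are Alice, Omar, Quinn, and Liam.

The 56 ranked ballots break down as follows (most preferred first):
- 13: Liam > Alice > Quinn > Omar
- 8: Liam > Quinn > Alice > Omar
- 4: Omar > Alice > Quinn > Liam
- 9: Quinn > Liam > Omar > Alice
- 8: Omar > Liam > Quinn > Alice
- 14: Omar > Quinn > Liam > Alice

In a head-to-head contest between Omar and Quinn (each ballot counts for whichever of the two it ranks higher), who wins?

Omar is ranked above Quinn on 26 ballots; Quinn above Omar on 30.

Quinn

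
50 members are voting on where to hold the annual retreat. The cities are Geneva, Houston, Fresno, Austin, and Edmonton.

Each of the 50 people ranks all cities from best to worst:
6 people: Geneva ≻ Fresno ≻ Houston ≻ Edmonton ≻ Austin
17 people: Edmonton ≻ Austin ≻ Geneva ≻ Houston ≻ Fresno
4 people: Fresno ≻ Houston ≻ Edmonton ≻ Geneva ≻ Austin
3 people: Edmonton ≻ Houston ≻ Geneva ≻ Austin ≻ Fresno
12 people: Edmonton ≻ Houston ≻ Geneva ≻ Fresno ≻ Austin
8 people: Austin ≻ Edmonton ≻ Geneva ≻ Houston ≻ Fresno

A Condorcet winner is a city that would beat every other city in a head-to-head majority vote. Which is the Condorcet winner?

Edmonton

Edmonton vs Geneva: 44–6
Edmonton vs Houston: 40–10
Edmonton vs Fresno: 40–10
Edmonton vs Austin: 42–8
Edmonton beats every other city.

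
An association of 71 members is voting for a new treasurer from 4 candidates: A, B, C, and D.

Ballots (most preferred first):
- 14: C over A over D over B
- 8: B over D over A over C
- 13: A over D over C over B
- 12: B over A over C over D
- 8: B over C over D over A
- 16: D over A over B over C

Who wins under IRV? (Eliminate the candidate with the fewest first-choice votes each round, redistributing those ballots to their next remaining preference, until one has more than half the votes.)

D

Round 1: A 13, B 28, C 14, D 16. A eliminated.
Round 2: B 28, C 14, D 29. C eliminated.
Round 3: B 28, D 43. D has a majority (≥36).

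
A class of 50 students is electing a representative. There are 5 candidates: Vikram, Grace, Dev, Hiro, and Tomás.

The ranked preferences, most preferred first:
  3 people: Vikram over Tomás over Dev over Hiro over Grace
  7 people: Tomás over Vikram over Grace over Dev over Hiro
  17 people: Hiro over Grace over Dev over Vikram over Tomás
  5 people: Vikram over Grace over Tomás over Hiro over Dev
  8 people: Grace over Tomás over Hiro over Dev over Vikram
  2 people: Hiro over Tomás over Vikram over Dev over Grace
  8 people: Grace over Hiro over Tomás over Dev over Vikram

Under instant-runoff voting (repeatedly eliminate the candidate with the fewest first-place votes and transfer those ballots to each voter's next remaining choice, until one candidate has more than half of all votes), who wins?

Round 1: Vikram 8, Grace 16, Dev 0, Hiro 19, Tomás 7. Dev eliminated.
Round 2: Vikram 8, Grace 16, Hiro 19, Tomás 7. Tomás eliminated.
Round 3: Vikram 15, Grace 16, Hiro 19. Vikram eliminated.
Round 4: Grace 28, Hiro 22. Grace has a majority (≥26).

Grace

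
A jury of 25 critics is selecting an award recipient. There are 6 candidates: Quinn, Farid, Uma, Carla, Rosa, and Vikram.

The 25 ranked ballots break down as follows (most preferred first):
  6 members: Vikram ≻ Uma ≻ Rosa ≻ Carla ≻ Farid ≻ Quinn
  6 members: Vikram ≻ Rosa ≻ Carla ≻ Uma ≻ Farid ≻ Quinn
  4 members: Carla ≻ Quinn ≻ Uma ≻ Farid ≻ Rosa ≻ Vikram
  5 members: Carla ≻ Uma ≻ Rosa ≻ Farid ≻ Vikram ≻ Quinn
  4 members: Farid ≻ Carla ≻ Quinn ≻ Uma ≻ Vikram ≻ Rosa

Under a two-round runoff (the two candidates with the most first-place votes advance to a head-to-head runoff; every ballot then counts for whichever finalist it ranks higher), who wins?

Round 1 first-place votes: Quinn 0, Farid 4, Uma 0, Carla 9, Rosa 0, Vikram 12. Vikram and Carla advance.
Runoff: Vikram is ranked above Carla on 12 ballots, Carla above Vikram on 13.

Carla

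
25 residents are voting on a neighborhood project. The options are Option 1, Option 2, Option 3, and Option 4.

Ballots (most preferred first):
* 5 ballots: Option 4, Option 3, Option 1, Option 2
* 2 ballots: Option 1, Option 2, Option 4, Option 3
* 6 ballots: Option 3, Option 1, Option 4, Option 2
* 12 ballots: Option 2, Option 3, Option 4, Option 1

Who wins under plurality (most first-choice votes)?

Option 2

First-place votes: Option 1 2, Option 2 12, Option 3 6, Option 4 5.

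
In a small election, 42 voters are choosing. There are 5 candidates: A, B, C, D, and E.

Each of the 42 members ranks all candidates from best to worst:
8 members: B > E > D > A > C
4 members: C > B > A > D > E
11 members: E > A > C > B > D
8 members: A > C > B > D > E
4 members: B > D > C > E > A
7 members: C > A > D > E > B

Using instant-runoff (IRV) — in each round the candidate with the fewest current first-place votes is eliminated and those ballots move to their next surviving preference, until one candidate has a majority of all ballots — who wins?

Round 1: A 8, B 12, C 11, D 0, E 11. D eliminated.
Round 2: A 8, B 12, C 11, E 11. A eliminated.
Round 3: B 12, C 19, E 11. E eliminated.
Round 4: B 12, C 30. C has a majority (≥22).

C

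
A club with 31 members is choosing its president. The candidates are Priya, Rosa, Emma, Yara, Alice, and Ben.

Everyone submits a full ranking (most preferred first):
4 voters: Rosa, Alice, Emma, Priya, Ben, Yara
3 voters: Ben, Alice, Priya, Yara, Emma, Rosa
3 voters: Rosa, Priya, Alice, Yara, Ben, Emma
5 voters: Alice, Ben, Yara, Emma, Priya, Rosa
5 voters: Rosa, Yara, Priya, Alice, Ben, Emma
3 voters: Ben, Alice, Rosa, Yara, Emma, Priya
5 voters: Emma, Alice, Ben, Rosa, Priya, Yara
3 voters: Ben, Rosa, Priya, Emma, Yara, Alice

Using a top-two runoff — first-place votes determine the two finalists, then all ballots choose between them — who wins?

Round 1 first-place votes: Priya 0, Rosa 12, Emma 5, Yara 0, Alice 5, Ben 9. Rosa and Ben advance.
Runoff: Rosa is ranked above Ben on 12 ballots, Ben above Rosa on 19.

Ben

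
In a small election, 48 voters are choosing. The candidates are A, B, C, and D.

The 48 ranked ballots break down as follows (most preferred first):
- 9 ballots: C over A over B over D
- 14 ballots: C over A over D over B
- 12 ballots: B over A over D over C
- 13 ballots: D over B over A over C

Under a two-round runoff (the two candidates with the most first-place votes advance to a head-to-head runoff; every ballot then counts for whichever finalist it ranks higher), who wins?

Round 1 first-place votes: A 0, B 12, C 23, D 13. C and D advance.
Runoff: C is ranked above D on 23 ballots, D above C on 25.

D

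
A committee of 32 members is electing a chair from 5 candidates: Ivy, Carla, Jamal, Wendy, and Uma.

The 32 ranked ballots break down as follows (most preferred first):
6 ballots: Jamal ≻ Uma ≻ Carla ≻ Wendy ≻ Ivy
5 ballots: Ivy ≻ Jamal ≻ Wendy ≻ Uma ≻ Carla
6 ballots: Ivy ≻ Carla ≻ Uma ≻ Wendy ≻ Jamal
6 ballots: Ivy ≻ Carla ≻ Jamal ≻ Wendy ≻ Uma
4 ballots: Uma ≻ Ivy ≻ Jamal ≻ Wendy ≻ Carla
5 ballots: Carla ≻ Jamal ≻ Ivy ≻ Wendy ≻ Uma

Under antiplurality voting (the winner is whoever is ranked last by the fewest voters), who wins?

Wendy

Last-place votes: Ivy 6, Carla 9, Jamal 6, Wendy 0, Uma 11.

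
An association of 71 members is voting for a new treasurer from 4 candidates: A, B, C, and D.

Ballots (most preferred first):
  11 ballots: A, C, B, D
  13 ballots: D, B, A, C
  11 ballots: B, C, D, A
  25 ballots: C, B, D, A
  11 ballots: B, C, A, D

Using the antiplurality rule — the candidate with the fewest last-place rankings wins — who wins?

Last-place votes: A 36, B 0, C 13, D 22.

B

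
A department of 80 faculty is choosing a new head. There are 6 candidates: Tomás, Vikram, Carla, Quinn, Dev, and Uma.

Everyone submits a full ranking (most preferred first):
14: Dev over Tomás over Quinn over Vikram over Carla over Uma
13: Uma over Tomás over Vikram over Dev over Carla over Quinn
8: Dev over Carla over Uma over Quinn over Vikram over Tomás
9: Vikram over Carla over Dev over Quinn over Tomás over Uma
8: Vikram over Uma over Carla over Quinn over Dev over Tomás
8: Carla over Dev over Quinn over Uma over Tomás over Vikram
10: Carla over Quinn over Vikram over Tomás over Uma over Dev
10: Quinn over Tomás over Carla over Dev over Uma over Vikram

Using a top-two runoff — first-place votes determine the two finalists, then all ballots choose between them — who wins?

Carla

Round 1 first-place votes: Tomás 0, Vikram 17, Carla 18, Quinn 10, Dev 22, Uma 13. Dev and Carla advance.
Runoff: Dev is ranked above Carla on 35 ballots, Carla above Dev on 45.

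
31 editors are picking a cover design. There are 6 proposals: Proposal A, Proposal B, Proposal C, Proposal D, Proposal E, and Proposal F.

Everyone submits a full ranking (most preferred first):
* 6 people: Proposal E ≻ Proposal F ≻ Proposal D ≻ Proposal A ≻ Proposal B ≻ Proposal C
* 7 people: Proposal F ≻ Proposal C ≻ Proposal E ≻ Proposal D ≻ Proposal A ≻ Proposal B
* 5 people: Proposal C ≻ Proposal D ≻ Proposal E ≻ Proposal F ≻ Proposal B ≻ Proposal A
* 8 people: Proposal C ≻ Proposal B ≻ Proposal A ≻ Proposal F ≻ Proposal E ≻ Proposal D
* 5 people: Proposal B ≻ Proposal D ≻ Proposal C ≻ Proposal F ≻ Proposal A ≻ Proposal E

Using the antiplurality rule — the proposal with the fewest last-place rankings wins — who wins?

Proposal F

Last-place votes: Proposal A 5, Proposal B 7, Proposal C 6, Proposal D 8, Proposal E 5, Proposal F 0.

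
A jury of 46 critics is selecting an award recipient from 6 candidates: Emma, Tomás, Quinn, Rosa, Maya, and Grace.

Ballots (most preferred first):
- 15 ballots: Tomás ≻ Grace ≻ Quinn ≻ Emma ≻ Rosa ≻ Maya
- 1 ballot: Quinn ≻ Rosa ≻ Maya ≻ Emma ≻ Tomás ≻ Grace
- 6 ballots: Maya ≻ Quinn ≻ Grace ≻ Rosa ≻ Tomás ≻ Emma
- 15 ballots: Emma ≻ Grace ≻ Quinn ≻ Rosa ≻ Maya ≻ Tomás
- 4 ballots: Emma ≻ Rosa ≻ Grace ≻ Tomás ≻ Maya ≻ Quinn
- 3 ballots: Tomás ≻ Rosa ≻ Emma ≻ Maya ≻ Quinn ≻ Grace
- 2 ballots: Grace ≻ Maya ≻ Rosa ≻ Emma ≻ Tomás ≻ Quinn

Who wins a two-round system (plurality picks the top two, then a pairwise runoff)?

Round 1 first-place votes: Emma 19, Tomás 18, Quinn 1, Rosa 0, Maya 6, Grace 2. Emma and Tomás advance.
Runoff: Emma is ranked above Tomás on 22 ballots, Tomás above Emma on 24.

Tomás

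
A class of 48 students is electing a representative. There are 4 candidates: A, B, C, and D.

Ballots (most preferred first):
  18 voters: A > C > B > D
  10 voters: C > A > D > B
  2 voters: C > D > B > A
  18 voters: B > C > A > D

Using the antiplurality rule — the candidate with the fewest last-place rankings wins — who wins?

Last-place votes: A 2, B 10, C 0, D 36.

C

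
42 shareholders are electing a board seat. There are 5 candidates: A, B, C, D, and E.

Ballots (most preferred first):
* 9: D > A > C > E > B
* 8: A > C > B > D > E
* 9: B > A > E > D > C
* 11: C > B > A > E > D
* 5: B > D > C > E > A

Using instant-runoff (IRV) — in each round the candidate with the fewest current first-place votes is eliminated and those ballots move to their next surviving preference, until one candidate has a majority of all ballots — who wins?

Round 1: A 8, B 14, C 11, D 9, E 0. E eliminated.
Round 2: A 8, B 14, C 11, D 9. A eliminated.
Round 3: B 14, C 19, D 9. D eliminated.
Round 4: B 14, C 28. C has a majority (≥22).

C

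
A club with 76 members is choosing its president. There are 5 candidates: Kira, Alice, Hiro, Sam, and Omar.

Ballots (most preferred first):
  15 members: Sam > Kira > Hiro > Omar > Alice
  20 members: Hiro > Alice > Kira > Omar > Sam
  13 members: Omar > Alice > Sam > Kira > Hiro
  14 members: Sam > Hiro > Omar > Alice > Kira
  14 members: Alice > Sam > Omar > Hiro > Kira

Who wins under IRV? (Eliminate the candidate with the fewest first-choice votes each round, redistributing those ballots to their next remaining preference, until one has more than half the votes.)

Round 1: Kira 0, Alice 14, Hiro 20, Sam 29, Omar 13. Kira eliminated.
Round 2: Alice 14, Hiro 20, Sam 29, Omar 13. Omar eliminated.
Round 3: Alice 27, Hiro 20, Sam 29. Hiro eliminated.
Round 4: Alice 47, Sam 29. Alice has a majority (≥39).

Alice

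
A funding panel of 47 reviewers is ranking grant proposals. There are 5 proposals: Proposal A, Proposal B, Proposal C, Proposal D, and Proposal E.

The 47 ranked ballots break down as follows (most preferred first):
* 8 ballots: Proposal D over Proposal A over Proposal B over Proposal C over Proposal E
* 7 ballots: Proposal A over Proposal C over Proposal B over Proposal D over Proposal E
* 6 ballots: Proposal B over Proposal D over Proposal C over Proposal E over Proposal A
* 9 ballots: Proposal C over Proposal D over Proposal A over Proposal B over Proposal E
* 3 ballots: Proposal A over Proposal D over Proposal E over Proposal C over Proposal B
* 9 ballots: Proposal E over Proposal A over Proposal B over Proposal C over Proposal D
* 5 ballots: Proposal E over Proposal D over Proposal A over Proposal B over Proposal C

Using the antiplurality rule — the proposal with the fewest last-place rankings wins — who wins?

Last-place votes: Proposal A 6, Proposal B 3, Proposal C 5, Proposal D 9, Proposal E 24.

Proposal B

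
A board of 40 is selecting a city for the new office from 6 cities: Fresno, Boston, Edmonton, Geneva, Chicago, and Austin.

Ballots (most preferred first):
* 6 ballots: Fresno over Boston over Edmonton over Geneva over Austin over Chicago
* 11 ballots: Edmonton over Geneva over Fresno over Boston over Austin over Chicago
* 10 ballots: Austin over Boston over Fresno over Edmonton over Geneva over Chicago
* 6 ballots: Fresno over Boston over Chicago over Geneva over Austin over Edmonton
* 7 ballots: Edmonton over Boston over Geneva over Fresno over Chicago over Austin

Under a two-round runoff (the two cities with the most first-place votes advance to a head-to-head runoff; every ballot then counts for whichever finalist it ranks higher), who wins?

Fresno

Round 1 first-place votes: Fresno 12, Boston 0, Edmonton 18, Geneva 0, Chicago 0, Austin 10. Edmonton and Fresno advance.
Runoff: Edmonton is ranked above Fresno on 18 ballots, Fresno above Edmonton on 22.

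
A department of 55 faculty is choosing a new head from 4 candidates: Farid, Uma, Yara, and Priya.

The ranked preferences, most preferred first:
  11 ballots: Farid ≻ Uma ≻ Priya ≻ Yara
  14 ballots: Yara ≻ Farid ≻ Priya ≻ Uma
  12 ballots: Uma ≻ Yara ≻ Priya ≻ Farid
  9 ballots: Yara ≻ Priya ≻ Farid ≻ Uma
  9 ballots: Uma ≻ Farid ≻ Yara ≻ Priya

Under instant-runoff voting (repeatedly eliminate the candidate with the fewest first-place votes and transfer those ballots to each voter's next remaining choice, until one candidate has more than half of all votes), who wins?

Round 1: Farid 11, Uma 21, Yara 23, Priya 0. Priya eliminated.
Round 2: Farid 11, Uma 21, Yara 23. Farid eliminated.
Round 3: Uma 32, Yara 23. Uma has a majority (≥28).

Uma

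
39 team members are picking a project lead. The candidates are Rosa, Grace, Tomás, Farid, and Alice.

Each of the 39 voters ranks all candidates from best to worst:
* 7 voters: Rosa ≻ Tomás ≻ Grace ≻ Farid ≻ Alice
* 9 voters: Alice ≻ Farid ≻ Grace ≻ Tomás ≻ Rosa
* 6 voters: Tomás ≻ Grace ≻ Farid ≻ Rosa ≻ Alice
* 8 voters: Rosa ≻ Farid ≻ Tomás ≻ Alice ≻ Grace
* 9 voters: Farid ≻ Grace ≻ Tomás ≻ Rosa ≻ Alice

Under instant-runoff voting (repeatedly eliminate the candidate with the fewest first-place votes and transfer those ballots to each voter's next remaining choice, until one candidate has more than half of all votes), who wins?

Round 1: Rosa 15, Grace 0, Tomás 6, Farid 9, Alice 9. Grace eliminated.
Round 2: Rosa 15, Tomás 6, Farid 9, Alice 9. Tomás eliminated.
Round 3: Rosa 15, Farid 15, Alice 9. Alice eliminated.
Round 4: Rosa 15, Farid 24. Farid has a majority (≥20).

Farid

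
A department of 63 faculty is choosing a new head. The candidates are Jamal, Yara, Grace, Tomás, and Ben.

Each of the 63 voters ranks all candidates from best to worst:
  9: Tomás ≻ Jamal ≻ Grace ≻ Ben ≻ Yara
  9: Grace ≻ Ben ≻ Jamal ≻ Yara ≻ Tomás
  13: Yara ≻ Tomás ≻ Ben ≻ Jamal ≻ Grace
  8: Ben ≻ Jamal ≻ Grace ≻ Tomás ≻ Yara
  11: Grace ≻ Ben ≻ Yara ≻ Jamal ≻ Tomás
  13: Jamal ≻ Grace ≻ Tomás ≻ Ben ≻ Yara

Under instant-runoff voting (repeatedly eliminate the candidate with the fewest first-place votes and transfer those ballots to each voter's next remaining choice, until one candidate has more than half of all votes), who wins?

Jamal

Round 1: Jamal 13, Yara 13, Grace 20, Tomás 9, Ben 8. Ben eliminated.
Round 2: Jamal 21, Yara 13, Grace 20, Tomás 9. Tomás eliminated.
Round 3: Jamal 30, Yara 13, Grace 20. Yara eliminated.
Round 4: Jamal 43, Grace 20. Jamal has a majority (≥32).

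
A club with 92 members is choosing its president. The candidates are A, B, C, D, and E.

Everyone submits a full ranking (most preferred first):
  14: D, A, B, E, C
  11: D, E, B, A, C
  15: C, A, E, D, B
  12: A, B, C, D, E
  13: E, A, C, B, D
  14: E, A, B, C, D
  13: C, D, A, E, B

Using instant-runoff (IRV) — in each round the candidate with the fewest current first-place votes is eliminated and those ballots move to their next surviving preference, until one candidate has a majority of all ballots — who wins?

E

Round 1: A 12, B 0, C 28, D 25, E 27. B eliminated.
Round 2: A 12, C 28, D 25, E 27. A eliminated.
Round 3: C 40, D 25, E 27. D eliminated.
Round 4: C 40, E 52. E has a majority (≥47).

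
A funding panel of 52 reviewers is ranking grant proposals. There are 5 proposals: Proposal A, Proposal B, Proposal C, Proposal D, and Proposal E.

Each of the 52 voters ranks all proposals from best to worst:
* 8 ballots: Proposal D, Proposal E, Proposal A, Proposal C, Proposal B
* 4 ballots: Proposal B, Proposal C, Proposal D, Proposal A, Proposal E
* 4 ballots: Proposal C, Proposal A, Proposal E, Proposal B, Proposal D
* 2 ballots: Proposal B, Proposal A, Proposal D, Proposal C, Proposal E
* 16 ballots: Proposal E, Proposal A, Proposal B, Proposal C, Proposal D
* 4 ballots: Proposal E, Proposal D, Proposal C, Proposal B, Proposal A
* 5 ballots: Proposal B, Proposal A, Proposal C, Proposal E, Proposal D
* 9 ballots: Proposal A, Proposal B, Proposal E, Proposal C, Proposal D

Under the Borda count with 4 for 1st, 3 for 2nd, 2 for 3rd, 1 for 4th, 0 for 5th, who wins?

Proposal A

Proposal A: 8×2 + 4×1 + 4×3 + 2×3 + 16×3 + 4×0 + 5×3 + 9×4 = 137
Proposal B: 8×0 + 4×4 + 4×1 + 2×4 + 16×2 + 4×1 + 5×4 + 9×3 = 111
Proposal C: 8×1 + 4×3 + 4×4 + 2×1 + 16×1 + 4×2 + 5×2 + 9×1 = 81
Proposal D: 8×4 + 4×2 + 4×0 + 2×2 + 16×0 + 4×3 + 5×0 + 9×0 = 56
Proposal E: 8×3 + 4×0 + 4×2 + 2×0 + 16×4 + 4×4 + 5×1 + 9×2 = 135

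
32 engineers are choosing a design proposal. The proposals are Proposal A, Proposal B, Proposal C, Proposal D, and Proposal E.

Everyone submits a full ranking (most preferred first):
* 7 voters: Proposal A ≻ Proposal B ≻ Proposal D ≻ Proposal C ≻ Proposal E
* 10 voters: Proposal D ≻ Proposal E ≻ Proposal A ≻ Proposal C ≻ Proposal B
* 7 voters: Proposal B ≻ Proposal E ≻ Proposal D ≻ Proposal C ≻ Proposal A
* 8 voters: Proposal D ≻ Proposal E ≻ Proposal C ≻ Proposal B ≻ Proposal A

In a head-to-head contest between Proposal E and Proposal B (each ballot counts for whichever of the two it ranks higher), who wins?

Proposal E

Proposal E is ranked above Proposal B on 18 ballots; Proposal B above Proposal E on 14.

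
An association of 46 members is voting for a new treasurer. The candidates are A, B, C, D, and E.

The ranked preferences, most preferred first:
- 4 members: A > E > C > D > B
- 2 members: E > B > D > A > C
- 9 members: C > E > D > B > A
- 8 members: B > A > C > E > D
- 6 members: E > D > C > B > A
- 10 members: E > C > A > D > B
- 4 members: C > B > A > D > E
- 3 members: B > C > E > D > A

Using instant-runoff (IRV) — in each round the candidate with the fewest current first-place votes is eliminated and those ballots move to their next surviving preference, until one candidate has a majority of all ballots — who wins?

Round 1: A 4, B 11, C 13, D 0, E 18. D eliminated.
Round 2: A 4, B 11, C 13, E 18. A eliminated.
Round 3: B 11, C 13, E 22. B eliminated.
Round 4: C 24, E 22. C has a majority (≥24).

C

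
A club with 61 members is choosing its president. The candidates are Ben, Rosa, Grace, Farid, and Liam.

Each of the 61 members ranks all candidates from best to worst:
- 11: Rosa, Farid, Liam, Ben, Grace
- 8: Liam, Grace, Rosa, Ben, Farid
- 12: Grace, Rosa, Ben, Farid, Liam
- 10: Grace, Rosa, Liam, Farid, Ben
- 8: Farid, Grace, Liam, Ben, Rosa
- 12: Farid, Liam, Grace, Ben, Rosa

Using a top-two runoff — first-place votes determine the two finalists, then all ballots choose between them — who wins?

Farid

Round 1 first-place votes: Ben 0, Rosa 11, Grace 22, Farid 20, Liam 8. Grace and Farid advance.
Runoff: Grace is ranked above Farid on 30 ballots, Farid above Grace on 31.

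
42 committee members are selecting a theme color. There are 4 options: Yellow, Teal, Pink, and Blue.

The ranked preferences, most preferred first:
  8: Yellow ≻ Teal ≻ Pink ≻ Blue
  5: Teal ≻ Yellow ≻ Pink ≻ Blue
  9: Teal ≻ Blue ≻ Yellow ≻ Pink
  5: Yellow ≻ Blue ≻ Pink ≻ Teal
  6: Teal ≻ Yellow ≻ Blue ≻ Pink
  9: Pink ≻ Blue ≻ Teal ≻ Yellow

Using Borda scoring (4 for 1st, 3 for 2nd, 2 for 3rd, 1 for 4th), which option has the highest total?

Yellow: 8×4 + 5×3 + 9×2 + 5×4 + 6×3 + 9×1 = 112
Teal: 8×3 + 5×4 + 9×4 + 5×1 + 6×4 + 9×2 = 127
Pink: 8×2 + 5×2 + 9×1 + 5×2 + 6×1 + 9×4 = 87
Blue: 8×1 + 5×1 + 9×3 + 5×3 + 6×2 + 9×3 = 94

Teal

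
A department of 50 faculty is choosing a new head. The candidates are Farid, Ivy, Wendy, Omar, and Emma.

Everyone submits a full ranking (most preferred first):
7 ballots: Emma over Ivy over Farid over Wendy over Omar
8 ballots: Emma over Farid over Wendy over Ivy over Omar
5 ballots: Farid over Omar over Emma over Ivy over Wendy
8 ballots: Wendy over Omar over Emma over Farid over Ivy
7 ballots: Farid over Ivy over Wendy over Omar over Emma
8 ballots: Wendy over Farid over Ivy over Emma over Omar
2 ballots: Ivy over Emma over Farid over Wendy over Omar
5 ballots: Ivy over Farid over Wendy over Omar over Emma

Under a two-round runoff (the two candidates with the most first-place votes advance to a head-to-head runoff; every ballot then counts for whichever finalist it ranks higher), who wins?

Round 1 first-place votes: Farid 12, Ivy 7, Wendy 16, Omar 0, Emma 15. Wendy and Emma advance.
Runoff: Wendy is ranked above Emma on 28 ballots, Emma above Wendy on 22.

Wendy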